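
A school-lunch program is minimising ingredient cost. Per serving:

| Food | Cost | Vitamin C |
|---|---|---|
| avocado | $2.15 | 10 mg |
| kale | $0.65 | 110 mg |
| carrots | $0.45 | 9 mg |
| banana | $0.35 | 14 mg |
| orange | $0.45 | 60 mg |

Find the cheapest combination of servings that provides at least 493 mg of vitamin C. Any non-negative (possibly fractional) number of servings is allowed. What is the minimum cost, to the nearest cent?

$2.91

Cost per mg of vitamin C: kale $0.0059, orange $0.0075, banana $0.0250, carrots $0.0500, avocado $0.2150.
With no serving limits, use only kale: 493 mg / 110 mg = 4.482 servings × $0.65 = $2.91.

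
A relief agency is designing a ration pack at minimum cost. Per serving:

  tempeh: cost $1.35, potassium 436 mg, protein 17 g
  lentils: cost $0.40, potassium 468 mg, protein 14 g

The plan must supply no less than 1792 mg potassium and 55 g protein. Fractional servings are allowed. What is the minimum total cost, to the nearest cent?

A basic optimal solution has at most two foods positive. Try each food alone and each pair with both targets met exactly.
tempeh only: max(1792/436, 55/17) = 4.11 servings → $5.55.
lentils only: max(1792/468, 55/14) = 3.929 servings → $1.57.
tempeh + lentils with both tight: 0.3521 servings and 3.501 servings → $1.88.
The minimum over all feasible corners is $1.57.

$1.57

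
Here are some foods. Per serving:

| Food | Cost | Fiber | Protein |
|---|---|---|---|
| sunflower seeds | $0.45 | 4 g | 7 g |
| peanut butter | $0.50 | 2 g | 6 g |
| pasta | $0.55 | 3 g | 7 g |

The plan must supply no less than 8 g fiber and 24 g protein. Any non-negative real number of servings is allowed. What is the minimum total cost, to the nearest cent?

For a min-cost LP with two ≥-constraints, a basic feasible solution has at most two positive variables.
sunflower seeds only: max(8/4, 24/7) = 3.429 servings → $1.54.
peanut butter only: max(8/2, 24/6) = 4 servings → $2.00.
pasta only: max(8/3, 24/7) = 3.429 servings → $1.89.
sunflower seeds + peanut butter with both tight: 0 servings and 4 servings → $2.00.
sunflower seeds + pasta: the both-tight solution has a negative serving — not a feasible corner.
peanut butter + pasta with both tight: 4 servings and 0 servings → $2.00.
The minimum over all feasible corners is $1.54.

$1.54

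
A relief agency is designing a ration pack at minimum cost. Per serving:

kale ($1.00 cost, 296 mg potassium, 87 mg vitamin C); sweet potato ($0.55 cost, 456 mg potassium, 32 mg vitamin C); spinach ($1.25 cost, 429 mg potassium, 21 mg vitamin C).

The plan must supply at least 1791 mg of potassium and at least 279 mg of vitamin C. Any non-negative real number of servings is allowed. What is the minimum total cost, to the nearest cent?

A basic optimal solution has at most two foods positive. Try each food alone and each pair with both targets met exactly.
kale only: max(1791/296, 279/87) = 6.051 servings → $6.05.
sweet potato only: max(1791/456, 279/32) = 8.719 servings → $4.80.
spinach only: max(1791/429, 279/21) = 13.29 servings → $16.61.
kale + sweet potato with both tight: 2.315 servings and 2.425 servings → $3.65.
kale + spinach with both tight: 2.639 servings and 2.354 servings → $5.58.
sweet potato + spinach: the both-tight solution has a negative serving — not a feasible corner.
The minimum over all feasible corners is $3.65.

$3.65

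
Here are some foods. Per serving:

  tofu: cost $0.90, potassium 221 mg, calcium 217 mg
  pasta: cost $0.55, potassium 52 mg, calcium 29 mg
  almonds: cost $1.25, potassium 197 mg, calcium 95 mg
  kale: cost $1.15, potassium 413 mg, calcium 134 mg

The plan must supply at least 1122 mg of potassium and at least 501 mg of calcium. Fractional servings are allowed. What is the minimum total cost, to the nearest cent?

tofu only: max(1122/221, 501/217) = 5.077 servings → $4.57.
pasta only: max(1122/52, 501/29) = 21.58 servings → $11.87.
almonds only: max(1122/197, 501/95) = 5.695 servings → $7.12.
kale only: max(1122/413, 501/134) = 3.739 servings → $4.30.
tofu + pasta: the both-tight solution has a negative serving — not a feasible corner.
tofu + almonds: intersection lies outside the first quadrant.
tofu + kale with both tight: 0.9426 servings and 2.212 servings → $3.39.
pasta + almonds with both targets exact would need a negative amount; discard.
pasta + kale with both tight: 11.29 servings and 1.295 servings → $7.70.
almonds + kale with both tight: 4.406 servings and 0.6149 servings → $6.22.
The minimum over all feasible corners is $3.39.

$3.39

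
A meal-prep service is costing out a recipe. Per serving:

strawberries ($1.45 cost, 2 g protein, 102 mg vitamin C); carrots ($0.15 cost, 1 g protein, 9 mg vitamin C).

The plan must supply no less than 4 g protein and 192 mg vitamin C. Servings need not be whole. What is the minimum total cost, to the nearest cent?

This is a tiny linear program; its minimum lies at a vertex of the feasible set. List the vertices and price them.
strawberries only: max(4/2, 192/102) = 2 servings → $2.90.
carrots only: max(4/1, 192/9) = 21.33 servings → $3.20.
strawberries + carrots with both tight: 1.857 servings and 0.2857 servings → $2.74.
The minimum over all feasible corners is $2.74.

$2.74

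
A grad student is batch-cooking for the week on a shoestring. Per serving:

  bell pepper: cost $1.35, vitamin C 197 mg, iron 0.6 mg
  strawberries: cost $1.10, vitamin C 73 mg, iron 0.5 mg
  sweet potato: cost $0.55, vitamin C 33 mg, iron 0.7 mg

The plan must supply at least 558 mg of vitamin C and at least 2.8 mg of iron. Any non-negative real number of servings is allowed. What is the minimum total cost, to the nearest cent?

Check every corner: each single food scaled to meet both minima, and each pair solved so both constraints bind.
bell pepper only: max(558/197, 2.8/0.6) = 4.667 servings → $6.30.
strawberries only: max(558/73, 2.8/0.5) = 7.644 servings → $8.41.
sweet potato only: max(558/33, 2.8/0.7) = 16.91 servings → $9.30.
bell pepper + strawberries with both tight: 1.364 servings and 3.963 servings → $6.20.
bell pepper + sweet potato with both tight: 2.525 servings and 1.836 servings → $4.42.
strawberries + sweet potato: intersection lies outside the first quadrant.
So the least-cost plan costs $4.42.

$4.42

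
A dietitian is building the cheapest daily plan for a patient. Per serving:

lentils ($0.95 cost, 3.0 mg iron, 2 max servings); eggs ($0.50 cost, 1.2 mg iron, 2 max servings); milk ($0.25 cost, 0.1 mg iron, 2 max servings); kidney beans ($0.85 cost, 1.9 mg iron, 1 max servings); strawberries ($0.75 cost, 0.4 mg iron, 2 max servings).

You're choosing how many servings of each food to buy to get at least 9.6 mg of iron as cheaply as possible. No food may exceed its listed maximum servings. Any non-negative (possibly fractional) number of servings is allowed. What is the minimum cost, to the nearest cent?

$3.44

Cost per mg of iron: lentils $0.3167, eggs $0.4167, kidney beans $0.4474, strawberries $1.8750, milk $2.5000.
Take 2 servings of lentils: +6.0 mg iron for $1.90 (total $1.90, still need 3.6 mg).
Take 2 servings of eggs: +2.4 mg iron for $1.00 (total $2.90, still need 1.2 mg).
Take 0.6316 servings of kidney beans: +1.2 mg iron for $0.54 (total $3.44, still need 0.0 mg).
Filling from the cheapest source first is optimal under one linear minimum: $3.44.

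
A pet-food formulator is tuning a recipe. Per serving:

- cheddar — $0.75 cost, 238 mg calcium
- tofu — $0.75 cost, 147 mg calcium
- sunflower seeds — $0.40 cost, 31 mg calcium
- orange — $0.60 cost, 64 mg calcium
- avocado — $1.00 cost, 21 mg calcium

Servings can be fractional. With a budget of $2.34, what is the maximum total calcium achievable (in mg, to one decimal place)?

Calcium per dollar: cheddar 317.3, tofu 196, orange 106.7, sunflower seeds 77.5, avocado 21.
With no serving limits, spend the whole cost allowance on cheddar: $2.34 / $0.75 × 238 mg = 742.6 mg.

742.6 mg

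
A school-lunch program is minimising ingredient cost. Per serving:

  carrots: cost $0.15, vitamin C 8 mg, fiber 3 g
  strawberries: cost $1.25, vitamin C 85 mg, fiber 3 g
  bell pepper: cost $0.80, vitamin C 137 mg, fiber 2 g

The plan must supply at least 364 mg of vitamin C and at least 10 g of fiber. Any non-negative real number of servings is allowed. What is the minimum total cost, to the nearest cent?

An LP optimum is at a vertex; with two nutrient constraints at most two foods are used. Check each candidate.
carrots only: max(364/8, 10/3) = 45.5 servings → $6.83.
strawberries only: max(364/85, 10/3) = 4.282 servings → $5.35.
bell pepper only: max(364/137, 10/2) = 5 servings → $4.00.
carrots + strawberries: intersection lies outside the first quadrant.
carrots + bell pepper with both tight: 1.625 servings and 2.562 servings → $2.29.
strawberries + bell pepper with both tight: 2.664 servings and 1.004 servings → $4.13.
Cheapest feasible corner: $2.29.

$2.29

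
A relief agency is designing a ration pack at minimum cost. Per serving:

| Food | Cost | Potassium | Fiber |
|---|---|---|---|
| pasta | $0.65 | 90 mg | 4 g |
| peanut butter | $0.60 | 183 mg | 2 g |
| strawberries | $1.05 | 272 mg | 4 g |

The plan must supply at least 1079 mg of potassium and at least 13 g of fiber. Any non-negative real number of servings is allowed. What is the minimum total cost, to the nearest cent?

This is a tiny linear program; its minimum lies at a vertex of the feasible set. List the vertices and price them.
pasta only: max(1079/90, 13/4) = 11.99 servings → $7.79.
peanut butter only: max(1079/183, 13/2) = 6.5 servings → $3.90.
strawberries only: max(1079/272, 13/4) = 3.967 servings → $4.17.
pasta + peanut butter with both tight: 0.4004 servings and 5.699 servings → $3.68.
pasta + strawberries: the both-tight solution has a negative serving — not a feasible corner.
peanut butter + strawberries with both tight: 4.149 servings and 1.176 servings → $3.72.
Cheapest feasible corner: $3.68.

$3.68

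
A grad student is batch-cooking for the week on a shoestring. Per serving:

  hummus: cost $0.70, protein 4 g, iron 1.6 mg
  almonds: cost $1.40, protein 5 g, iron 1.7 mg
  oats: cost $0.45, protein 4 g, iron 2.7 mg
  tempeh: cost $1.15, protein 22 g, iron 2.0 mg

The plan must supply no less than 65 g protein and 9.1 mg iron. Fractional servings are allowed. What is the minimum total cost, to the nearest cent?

For a min-cost LP with two ≥-constraints, a basic feasible solution has at most two positive variables.
hummus only: max(65/4, 9.1/1.6) = 16.25 servings → $11.38.
almonds only: max(65/5, 9.1/1.7) = 13 servings → $18.20.
oats only: max(65/4, 9.1/2.7) = 16.25 servings → $7.31.
tempeh only: max(65/22, 9.1/2.0) = 4.55 servings → $5.23.
hummus + almonds: intersection lies outside the first quadrant.
hummus + oats: intersection lies outside the first quadrant.
hummus + tempeh with both tight: 2.581 servings and 2.485 servings → $4.66.
almonds + oats with both targets exact would need a negative amount; discard.
almonds + tempeh with both tight: 2.562 servings and 2.372 servings → $6.31.
oats + tempeh with both tight: 1.366 servings and 2.706 servings → $3.73.
So the least-cost plan costs $3.73.

$3.73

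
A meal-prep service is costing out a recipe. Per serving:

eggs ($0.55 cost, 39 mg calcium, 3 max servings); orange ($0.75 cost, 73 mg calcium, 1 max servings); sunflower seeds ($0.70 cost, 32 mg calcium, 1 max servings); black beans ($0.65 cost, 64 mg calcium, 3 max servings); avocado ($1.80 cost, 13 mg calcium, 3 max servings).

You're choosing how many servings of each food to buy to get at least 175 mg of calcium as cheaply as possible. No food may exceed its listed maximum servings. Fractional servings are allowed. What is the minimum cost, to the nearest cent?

Cost per mg of calcium: black beans $0.0102, orange $0.0103, eggs $0.0141, sunflower seeds $0.0219, avocado $0.1385.
Take 2.734 servings of black beans: +175.0 mg calcium for $1.78 (total $1.78, still need 0.0 mg).
Filling from the cheapest source first is optimal under one linear minimum: $1.78.

$1.78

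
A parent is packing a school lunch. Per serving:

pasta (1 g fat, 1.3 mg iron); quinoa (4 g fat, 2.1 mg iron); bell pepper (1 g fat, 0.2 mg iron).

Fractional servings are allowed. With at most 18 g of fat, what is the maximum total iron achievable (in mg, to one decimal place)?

Iron per g fat: pasta 1.3, quinoa 0.525, bell pepper 0.2.
With no serving limits, spend the whole fat allowance on pasta: 18 g / 1 g × 1.3 mg = 23.4 mg.

23.4 mg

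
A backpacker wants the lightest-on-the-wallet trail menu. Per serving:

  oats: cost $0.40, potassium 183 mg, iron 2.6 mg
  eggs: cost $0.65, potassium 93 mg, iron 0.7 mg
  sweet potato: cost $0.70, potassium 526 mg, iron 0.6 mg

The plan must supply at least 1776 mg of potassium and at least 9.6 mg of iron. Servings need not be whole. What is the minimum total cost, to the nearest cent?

$2.86

An LP optimum is at a vertex; with two nutrient constraints at most two foods are used. Check each candidate.
oats only: max(1776/183, 9.6/2.6) = 9.705 servings → $3.88.
eggs only: max(1776/93, 9.6/0.7) = 19.1 servings → $12.41.
sweet potato only: max(1776/526, 9.6/0.6) = 16 servings → $11.20.
oats + eggs: intersection lies outside the first quadrant.
oats + sweet potato with both tight: 3.167 servings and 2.274 servings → $2.86.
eggs + sweet potato with both tight: 12.75 servings and 1.122 servings → $9.07.
The minimum over all feasible corners is $2.86.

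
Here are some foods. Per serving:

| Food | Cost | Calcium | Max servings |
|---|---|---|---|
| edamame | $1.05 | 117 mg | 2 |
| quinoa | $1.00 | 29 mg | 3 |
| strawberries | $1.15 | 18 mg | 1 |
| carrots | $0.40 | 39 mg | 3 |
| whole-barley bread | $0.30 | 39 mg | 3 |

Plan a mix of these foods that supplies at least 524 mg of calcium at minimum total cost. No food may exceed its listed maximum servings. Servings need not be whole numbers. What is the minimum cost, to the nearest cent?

Cost per mg of calcium: whole-barley bread $0.0077, edamame $0.0090, carrots $0.0103, quinoa $0.0345, strawberries $0.0639.
Take 3 servings of whole-barley bread: +117.0 mg calcium for $0.90 (total $0.90, still need 407.0 mg).
Take 2 servings of edamame: +234.0 mg calcium for $2.10 (total $3.00, still need 173.0 mg).
Take 3 servings of carrots: +117.0 mg calcium for $1.20 (total $4.20, still need 56.0 mg).
Take 1.931 servings of quinoa: +56.0 mg calcium for $1.93 (total $6.13, still need 0.0 mg).
Greedy by cheapest-per-mg is optimal for a single linear constraint, so the minimum cost is $6.13.

$6.13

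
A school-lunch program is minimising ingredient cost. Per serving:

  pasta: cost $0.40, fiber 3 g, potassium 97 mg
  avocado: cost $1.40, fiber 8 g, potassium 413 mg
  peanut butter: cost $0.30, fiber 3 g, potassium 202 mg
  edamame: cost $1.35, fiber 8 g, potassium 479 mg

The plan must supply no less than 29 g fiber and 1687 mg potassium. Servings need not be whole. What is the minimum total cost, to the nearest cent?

The cheapest plan sits at a corner of the feasible region — with two constraints it uses at most two foods.
pasta only: max(29/3, 1687/97) = 17.39 servings → $6.96.
avocado only: max(29/8, 1687/413) = 4.085 servings → $5.72.
peanut butter only: max(29/3, 1687/202) = 9.667 servings → $2.90.
edamame only: max(29/8, 1687/479) = 3.625 servings → $4.89.
pasta + avocado with both targets exact would need a negative amount; discard.
pasta + peanut butter with both tight: 2.53 servings and 7.137 servings → $3.15.
pasta + edamame with both tight: 0.5976 servings and 3.401 servings → $4.83.
avocado + peanut butter with both tight: 2.114 servings and 4.029 servings → $4.17.
avocado + edamame with both tight: 0.7481 servings and 2.877 servings → $4.93.
peanut butter + edamame: intersection lies outside the first quadrant.
Cheapest feasible corner: $2.90.

$2.90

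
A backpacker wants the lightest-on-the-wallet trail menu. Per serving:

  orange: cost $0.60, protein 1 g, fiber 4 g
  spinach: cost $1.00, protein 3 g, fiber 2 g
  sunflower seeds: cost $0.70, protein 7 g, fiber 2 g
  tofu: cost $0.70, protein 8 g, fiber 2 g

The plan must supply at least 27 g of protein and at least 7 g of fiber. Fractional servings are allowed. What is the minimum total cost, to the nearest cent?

$2.40

Check every corner: each single food scaled to meet both minima, and each pair solved so both constraints bind.
orange only: max(27/1, 7/4) = 27 servings → $16.20.
spinach only: max(27/3, 7/2) = 9 servings → $9.00.
sunflower seeds only: max(27/7, 7/2) = 3.857 servings → $2.70.
tofu only: max(27/8, 7/2) = 3.5 servings → $2.45.
orange + spinach with both targets exact would need a negative amount; discard.
orange + sunflower seeds with both targets exact would need a negative amount; discard.
orange + tofu with both tight: 0.06667 servings and 3.367 servings → $2.40.
spinach + sunflower seeds: the both-tight solution has a negative serving — not a feasible corner.
spinach + tofu with both tight: 0.2 servings and 3.3 servings → $2.51.
sunflower seeds + tofu with both tight: 1 serving and 2.5 servings → $2.45.
So the least-cost plan costs $2.40.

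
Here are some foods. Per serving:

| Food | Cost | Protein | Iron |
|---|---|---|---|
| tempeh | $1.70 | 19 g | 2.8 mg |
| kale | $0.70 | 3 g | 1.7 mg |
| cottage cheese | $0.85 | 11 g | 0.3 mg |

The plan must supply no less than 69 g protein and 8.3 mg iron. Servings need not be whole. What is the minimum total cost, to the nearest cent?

tempeh only: max(69/19, 8.3/2.8) = 3.632 servings → $6.17.
kale only: max(69/3, 8.3/1.7) = 23 servings → $16.10.
cottage cheese only: max(69/11, 8.3/0.3) = 27.67 servings → $23.52.
tempeh + kale: intersection lies outside the first quadrant.
tempeh + cottage cheese with both tight: 2.813 servings and 1.414 servings → $5.98.
kale + cottage cheese with both tight: 3.966 servings and 5.191 servings → $7.19.
So the least-cost plan costs $5.98.

$5.98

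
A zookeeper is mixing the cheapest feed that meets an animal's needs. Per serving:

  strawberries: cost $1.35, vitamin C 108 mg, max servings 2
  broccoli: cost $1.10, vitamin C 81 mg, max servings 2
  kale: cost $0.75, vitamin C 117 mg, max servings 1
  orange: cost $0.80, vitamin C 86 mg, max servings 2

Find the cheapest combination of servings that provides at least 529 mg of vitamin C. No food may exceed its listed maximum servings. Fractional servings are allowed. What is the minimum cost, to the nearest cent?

Cost per mg of vitamin C: kale $0.0064, orange $0.0093, strawberries $0.0125, broccoli $0.0136.
Take 1 serving of kale: +117.0 mg vitamin C for $0.75 (total $0.75, still need 412.0 mg).
Take 2 servings of orange: +172.0 mg vitamin C for $1.60 (total $2.35, still need 240.0 mg).
Take 2 servings of strawberries: +216.0 mg vitamin C for $2.70 (total $5.05, still need 24.0 mg).
Take 0.2963 servings of broccoli: +24.0 mg vitamin C for $0.33 (total $5.38, still need 0.0 mg).
Filling from the cheapest source first is optimal under one linear minimum: $5.38.

$5.38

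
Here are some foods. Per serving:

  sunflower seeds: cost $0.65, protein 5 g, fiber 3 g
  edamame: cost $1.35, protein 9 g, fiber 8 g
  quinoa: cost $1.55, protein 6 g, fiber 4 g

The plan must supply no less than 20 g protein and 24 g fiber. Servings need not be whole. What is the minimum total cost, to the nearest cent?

$4.05

This is a tiny linear program; its minimum lies at a vertex of the feasible set. List the vertices and price them.
sunflower seeds only: max(20/5, 24/3) = 8 servings → $5.20.
edamame only: max(20/9, 24/8) = 3 servings → $4.05.
quinoa only: max(20/6, 24/4) = 6 servings → $9.30.
sunflower seeds + edamame with both targets exact would need a negative amount; discard.
sunflower seeds + quinoa with both targets exact would need a negative amount; discard.
edamame + quinoa: the both-tight solution has a negative serving — not a feasible corner.
So the least-cost plan costs $4.05.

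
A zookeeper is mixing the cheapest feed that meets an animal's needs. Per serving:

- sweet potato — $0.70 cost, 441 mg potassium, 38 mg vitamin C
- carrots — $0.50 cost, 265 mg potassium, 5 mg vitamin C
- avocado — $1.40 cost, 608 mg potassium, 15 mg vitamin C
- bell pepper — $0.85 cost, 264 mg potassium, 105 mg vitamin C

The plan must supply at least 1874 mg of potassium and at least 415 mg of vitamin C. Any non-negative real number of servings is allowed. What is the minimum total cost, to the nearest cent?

$4.30

With two linear requirements the optimum uses one or two foods; enumerate the corners.
sweet potato only: max(1874/441, 415/38) = 10.92 servings → $7.64.
carrots only: max(1874/265, 415/5) = 83 servings → $41.50.
avocado only: max(1874/608, 415/15) = 27.67 servings → $38.73.
bell pepper only: max(1874/264, 415/105) = 7.098 servings → $6.03.
sweet potato + carrots: the both-tight solution has a negative serving — not a feasible corner.
sweet potato + avocado: intersection lies outside the first quadrant.
sweet potato + bell pepper with both tight: 2.404 servings and 3.082 servings → $4.30.
carrots + avocado: intersection lies outside the first quadrant.
carrots + bell pepper with both tight: 3.29 servings and 3.796 servings → $4.87.
avocado + bell pepper with both tight: 1.456 servings and 3.744 servings → $5.22.
So the least-cost plan costs $4.30.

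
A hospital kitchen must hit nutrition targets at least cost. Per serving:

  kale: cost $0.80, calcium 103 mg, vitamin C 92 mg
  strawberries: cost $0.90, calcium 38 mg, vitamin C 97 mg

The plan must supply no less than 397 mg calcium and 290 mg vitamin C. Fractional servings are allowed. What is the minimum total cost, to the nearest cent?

At the optimum either one food covers both requirements or two foods hit both targets exactly; no other combination can be cheaper.
kale only: max(397/103, 290/92) = 3.854 servings → $3.08.
strawberries only: max(397/38, 290/97) = 10.45 servings → $9.40.
kale + strawberries: the both-tight solution has a negative serving — not a feasible corner.
Cheapest feasible corner: $3.08.

$3.08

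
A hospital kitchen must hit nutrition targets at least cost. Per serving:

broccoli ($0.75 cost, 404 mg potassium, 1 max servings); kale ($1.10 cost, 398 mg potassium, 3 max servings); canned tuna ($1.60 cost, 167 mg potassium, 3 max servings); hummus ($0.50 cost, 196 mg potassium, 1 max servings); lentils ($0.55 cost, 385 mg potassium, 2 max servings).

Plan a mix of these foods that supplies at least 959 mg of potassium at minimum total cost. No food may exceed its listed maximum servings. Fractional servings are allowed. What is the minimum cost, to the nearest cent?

Cost per mg of potassium: lentils $0.0014, broccoli $0.0019, hummus $0.0026, kale $0.0028, canned tuna $0.0096.
Take 2 servings of lentils: +770.0 mg potassium for $1.10 (total $1.10, still need 189.0 mg).
Take 0.4678 servings of broccoli: +189.0 mg potassium for $0.35 (total $1.45, still need 0.0 mg).
Greedy by cheapest-per-mg is optimal for a single linear constraint, so the minimum cost is $1.45.

$1.45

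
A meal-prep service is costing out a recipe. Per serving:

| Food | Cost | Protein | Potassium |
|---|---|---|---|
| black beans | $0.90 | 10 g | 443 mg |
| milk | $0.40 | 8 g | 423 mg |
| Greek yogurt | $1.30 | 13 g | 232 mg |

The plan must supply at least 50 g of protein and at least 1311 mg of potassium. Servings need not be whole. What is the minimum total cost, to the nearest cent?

$2.50

An LP optimum is at a vertex; with two nutrient constraints at most two foods are used. Check each candidate.
black beans only: max(50/10, 1311/443) = 5 servings → $4.50.
milk only: max(50/8, 1311/423) = 6.25 servings → $2.50.
Greek yogurt only: max(50/13, 1311/232) = 5.651 servings → $7.35.
black beans + milk: the both-tight solution has a negative serving — not a feasible corner.
black beans + Greek yogurt with both tight: 1.583 servings and 2.629 servings → $4.84.
milk + Greek yogurt with both tight: 1.494 servings and 2.927 servings → $4.40.
The minimum over all feasible corners is $2.50.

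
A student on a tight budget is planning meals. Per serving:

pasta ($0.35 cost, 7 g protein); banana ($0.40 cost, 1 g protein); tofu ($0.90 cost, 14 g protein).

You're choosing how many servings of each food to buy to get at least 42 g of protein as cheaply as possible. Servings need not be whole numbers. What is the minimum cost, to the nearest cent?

$2.10

Cost per g of protein: pasta $0.0500, tofu $0.0643, banana $0.4000.
With no serving limits, use only pasta: 42 g / 7 g = 6 servings × $0.35 = $2.10.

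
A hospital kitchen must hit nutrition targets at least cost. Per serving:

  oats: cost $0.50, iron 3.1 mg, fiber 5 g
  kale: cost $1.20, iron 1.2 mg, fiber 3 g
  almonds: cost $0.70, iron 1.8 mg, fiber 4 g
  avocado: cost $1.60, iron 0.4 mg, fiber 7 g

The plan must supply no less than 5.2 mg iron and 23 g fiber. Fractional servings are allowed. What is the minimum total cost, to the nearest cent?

$2.30

An LP optimum is at a vertex; with two nutrient constraints at most two foods are used. Check each candidate.
oats only: max(5.2/3.1, 23/5) = 4.6 servings → $2.30.
kale only: max(5.2/1.2, 23/3) = 7.667 servings → $9.20.
almonds only: max(5.2/1.8, 23/4) = 5.75 servings → $4.03.
avocado only: max(5.2/0.4, 23/7) = 13 servings → $20.80.
oats + kale with both targets exact would need a negative amount; discard.
oats + almonds with both targets exact would need a negative amount; discard.
oats + avocado with both tight: 1.381 servings and 2.299 servings → $4.37.
kale + almonds: the both-tight solution has a negative serving — not a feasible corner.
kale + avocado with both tight: 3.778 servings and 1.667 servings → $7.20.
almonds + avocado with both tight: 2.473 servings and 1.873 servings → $4.73.
Cheapest feasible corner: $2.30.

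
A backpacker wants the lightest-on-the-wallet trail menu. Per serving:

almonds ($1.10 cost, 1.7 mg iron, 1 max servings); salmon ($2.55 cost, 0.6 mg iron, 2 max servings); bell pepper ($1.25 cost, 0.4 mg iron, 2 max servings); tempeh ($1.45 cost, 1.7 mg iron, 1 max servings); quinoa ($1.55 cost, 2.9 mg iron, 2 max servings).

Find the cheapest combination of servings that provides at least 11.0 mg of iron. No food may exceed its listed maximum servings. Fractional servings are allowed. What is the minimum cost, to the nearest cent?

Cost per mg of iron: quinoa $0.5345, almonds $0.6471, tempeh $0.8529, bell pepper $3.1250, salmon $4.2500.
Take 2 servings of quinoa: +5.8 mg iron for $3.10 (total $3.10, still need 5.2 mg).
Take 1 serving of almonds: +1.7 mg iron for $1.10 (total $4.20, still need 3.5 mg).
Take 1 serving of tempeh: +1.7 mg iron for $1.45 (total $5.65, still need 1.8 mg).
Take 2 servings of bell pepper: +0.8 mg iron for $2.50 (total $8.15, still need 1.0 mg).
Take 1.667 servings of salmon: +1.0 mg iron for $4.25 (total $12.40, still need 0.0 mg).
Filling from the cheapest source first is optimal under one linear minimum: $12.40.

$12.40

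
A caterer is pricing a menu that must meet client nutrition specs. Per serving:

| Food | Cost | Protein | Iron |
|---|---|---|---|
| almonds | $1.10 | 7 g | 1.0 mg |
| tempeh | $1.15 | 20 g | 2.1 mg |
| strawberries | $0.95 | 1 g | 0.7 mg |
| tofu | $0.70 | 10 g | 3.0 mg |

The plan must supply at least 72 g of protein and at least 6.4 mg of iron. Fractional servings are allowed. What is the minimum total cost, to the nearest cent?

$4.14

With two linear requirements the optimum uses one or two foods; enumerate the corners.
almonds only: max(72/7, 6.4/1.0) = 10.29 servings → $11.31.
tempeh only: max(72/20, 6.4/2.1) = 3.6 servings → $4.14.
strawberries only: max(72/1, 6.4/0.7) = 72 servings → $68.40.
tofu only: max(72/10, 6.4/3.0) = 7.2 servings → $5.04.
almonds + tempeh with both targets exact would need a negative amount; discard.
almonds + strawberries: intersection lies outside the first quadrant.
almonds + tofu: the both-tight solution has a negative serving — not a feasible corner.
tempeh + strawberries: intersection lies outside the first quadrant.
tempeh + tofu: intersection lies outside the first quadrant.
strawberries + tofu with both targets exact would need a negative amount; discard.
Cheapest feasible corner: $4.14.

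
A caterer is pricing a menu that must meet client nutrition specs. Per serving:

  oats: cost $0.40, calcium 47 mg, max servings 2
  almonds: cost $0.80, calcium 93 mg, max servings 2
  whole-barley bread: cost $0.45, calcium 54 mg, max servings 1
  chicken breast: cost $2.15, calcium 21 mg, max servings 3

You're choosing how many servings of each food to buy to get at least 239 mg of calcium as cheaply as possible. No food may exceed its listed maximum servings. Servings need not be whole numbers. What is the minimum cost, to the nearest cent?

$2.03

Cost per mg of calcium: whole-barley bread $0.0083, oats $0.0085, almonds $0.0086, chicken breast $0.1024.
Take 1 serving of whole-barley bread: +54.0 mg calcium for $0.45 (total $0.45, still need 185.0 mg).
Take 2 servings of oats: +94.0 mg calcium for $0.80 (total $1.25, still need 91.0 mg).
Take 0.9785 servings of almonds: +91.0 mg calcium for $0.78 (total $2.03, still need 0.0 mg).
Filling from the cheapest source first is optimal under one linear minimum: $2.03.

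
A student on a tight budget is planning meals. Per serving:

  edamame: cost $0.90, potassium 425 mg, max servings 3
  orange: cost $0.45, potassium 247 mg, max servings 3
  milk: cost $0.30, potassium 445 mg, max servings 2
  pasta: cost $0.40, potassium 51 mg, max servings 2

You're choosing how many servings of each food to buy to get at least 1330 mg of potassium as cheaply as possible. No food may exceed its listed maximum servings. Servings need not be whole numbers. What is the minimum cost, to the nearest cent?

Cost per mg of potassium: milk $0.0007, orange $0.0018, edamame $0.0021, pasta $0.0078.
Take 2 servings of milk: +890.0 mg potassium for $0.60 (total $0.60, still need 440.0 mg).
Take 1.781 servings of orange: +440.0 mg potassium for $0.80 (total $1.40, still need 0.0 mg).
Greedy by cheapest-per-mg is optimal for a single linear constraint, so the minimum cost is $1.40.

$1.40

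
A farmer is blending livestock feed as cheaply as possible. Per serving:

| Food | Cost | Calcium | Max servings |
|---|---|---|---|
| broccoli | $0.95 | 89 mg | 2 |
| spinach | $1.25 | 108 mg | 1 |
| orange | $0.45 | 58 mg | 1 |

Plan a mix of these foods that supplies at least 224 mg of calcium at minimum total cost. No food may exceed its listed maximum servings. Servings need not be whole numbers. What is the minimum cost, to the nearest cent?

$2.22

Cost per mg of calcium: orange $0.0078, broccoli $0.0107, spinach $0.0116.
Take 1 serving of orange: +58.0 mg calcium for $0.45 (total $0.45, still need 166.0 mg).
Take 1.865 servings of broccoli: +166.0 mg calcium for $1.77 (total $2.22, still need 0.0 mg).
Greedy by cheapest-per-mg is optimal for a single linear constraint, so the minimum cost is $2.22.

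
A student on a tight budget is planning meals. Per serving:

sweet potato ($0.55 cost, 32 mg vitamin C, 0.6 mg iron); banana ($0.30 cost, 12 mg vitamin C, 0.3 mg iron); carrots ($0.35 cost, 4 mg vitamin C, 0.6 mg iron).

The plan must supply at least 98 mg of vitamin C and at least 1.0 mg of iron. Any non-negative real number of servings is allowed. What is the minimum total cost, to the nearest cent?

$1.68

sweet potato only: max(98/32, 1.0/0.6) = 3.062 servings → $1.68.
banana only: max(98/12, 1.0/0.3) = 8.167 servings → $2.45.
carrots only: max(98/4, 1.0/0.6) = 24.5 servings → $8.57.
sweet potato + banana: intersection lies outside the first quadrant.
sweet potato + carrots with both targets exact would need a negative amount; discard.
banana + carrots with both targets exact would need a negative amount; discard.
Cheapest feasible corner: $1.68.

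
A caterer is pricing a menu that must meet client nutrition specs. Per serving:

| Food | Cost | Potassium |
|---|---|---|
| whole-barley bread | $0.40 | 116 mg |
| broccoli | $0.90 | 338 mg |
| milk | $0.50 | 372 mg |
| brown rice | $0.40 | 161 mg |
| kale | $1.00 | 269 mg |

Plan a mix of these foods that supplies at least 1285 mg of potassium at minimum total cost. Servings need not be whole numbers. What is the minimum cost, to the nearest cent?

Cost per mg of potassium: milk $0.0013, brown rice $0.0025, broccoli $0.0027, whole-barley bread $0.0034, kale $0.0037.
With no serving limits, use only milk: 1285 mg / 372 mg = 3.454 servings × $0.50 = $1.73.

$1.73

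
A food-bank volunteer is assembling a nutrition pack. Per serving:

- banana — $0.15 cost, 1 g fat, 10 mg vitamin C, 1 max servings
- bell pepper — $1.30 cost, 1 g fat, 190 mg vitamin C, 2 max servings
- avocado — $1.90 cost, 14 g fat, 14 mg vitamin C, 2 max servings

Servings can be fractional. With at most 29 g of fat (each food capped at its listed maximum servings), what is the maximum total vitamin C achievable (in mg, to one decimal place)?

416.0 mg

Vitamin C per g fat: bell pepper 190, banana 10, avocado 1.
Take 2 servings of bell pepper: uses 2 g fat, +380.0 mg vitamin C (running total 380.0 mg).
Take 1 serving of banana: uses 1 g fat, +10.0 mg vitamin C (running total 390.0 mg).
Take 1.857 servings of avocado: uses 26 g fat, +26.0 mg vitamin C (running total 416.0 mg).
Greedy by best ratio exhausts the fat allowance optimally: 416.0 mg.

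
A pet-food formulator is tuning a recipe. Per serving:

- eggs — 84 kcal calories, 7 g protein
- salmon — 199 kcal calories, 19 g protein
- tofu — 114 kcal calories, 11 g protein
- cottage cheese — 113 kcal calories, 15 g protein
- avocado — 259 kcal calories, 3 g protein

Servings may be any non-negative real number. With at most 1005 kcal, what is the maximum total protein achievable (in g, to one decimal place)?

133.4 g

Protein per kcal: cottage cheese 0.1327, tofu 0.09649, salmon 0.09548, eggs 0.08333, avocado 0.01158.
With no serving limits, spend the whole calories allowance on cottage cheese: 1005 kcal / 113 kcal × 15 g = 133.4 g.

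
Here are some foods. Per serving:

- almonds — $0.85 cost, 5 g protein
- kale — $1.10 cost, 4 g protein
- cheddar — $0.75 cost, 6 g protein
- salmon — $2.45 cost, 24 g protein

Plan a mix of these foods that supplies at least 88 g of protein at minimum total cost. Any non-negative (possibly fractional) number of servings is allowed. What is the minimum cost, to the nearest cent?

$8.98

Cost per g of protein: salmon $0.1021, cheddar $0.1250, almonds $0.1700, kale $0.2750.
With no serving limits, use only salmon: 88 g / 24 g = 3.667 servings × $2.45 = $8.98.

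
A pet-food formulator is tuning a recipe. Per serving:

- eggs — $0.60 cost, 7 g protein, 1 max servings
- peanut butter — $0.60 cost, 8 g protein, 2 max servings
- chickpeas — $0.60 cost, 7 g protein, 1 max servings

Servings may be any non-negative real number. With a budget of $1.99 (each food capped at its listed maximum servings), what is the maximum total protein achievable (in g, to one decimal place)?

25.2 g

Protein per dollar: peanut butter 13.33, eggs 11.67, chickpeas 11.67.
Take 2 servings of peanut butter: spends $1.20, +16.0 g protein (running total 16.0 g).
Take 1 serving of eggs: spends $0.60, +7.0 g protein (running total 23.0 g).
Take 0.3167 servings of chickpeas: spends $0.19, +2.2 g protein (running total 25.2 g).
Filling greedily by protein-per-dollar is optimal for one linear limit, giving 25.2 g.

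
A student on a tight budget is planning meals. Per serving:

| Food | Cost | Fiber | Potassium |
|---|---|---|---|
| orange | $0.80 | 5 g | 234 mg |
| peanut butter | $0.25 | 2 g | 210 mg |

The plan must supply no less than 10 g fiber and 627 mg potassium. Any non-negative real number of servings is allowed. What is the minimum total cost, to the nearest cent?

A basic optimal solution has at most two foods positive. Try each food alone and each pair with both targets met exactly.
orange only: max(10/5, 627/234) = 2.679 servings → $2.14.
peanut butter only: max(10/2, 627/210) = 5 servings → $1.25.
orange + peanut butter with both tight: 1.454 servings and 1.366 servings → $1.50.
The minimum over all feasible corners is $1.25.

$1.25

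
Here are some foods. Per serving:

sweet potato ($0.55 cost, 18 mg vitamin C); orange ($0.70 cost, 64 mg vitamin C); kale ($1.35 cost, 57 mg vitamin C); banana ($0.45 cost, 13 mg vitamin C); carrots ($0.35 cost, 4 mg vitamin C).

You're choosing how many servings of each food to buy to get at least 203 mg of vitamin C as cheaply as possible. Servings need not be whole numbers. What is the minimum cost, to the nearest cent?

$2.22

Cost per mg of vitamin C: orange $0.0109, kale $0.0237, sweet potato $0.0306, banana $0.0346, carrots $0.0875.
With no serving limits, use only orange: 203 mg / 64 mg = 3.172 servings × $0.70 = $2.22.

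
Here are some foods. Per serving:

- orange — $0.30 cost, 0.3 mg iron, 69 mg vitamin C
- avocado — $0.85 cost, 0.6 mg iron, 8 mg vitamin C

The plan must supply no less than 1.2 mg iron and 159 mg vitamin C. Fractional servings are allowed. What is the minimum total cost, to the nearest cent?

Two binding constraints pin down two serving amounts, so the optimal mix uses at most two foods. The candidates are each food alone (scaled to the tighter of iron/vitamin C) and each pair with both constraints tight.
orange only: max(1.2/0.3, 159/69) = 4 servings → $1.20.
avocado only: max(1.2/0.6, 159/8) = 19.88 servings → $16.89.
orange + avocado with both tight: 2.2 servings and 0.9 servings → $1.43.
So the least-cost plan costs $1.20.

$1.20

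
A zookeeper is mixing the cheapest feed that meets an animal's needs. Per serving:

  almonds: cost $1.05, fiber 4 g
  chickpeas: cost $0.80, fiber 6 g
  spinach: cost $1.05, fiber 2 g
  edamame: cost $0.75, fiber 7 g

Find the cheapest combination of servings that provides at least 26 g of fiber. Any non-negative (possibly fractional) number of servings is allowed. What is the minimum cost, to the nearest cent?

Cost per g of fiber: edamame $0.1071, chickpeas $0.1333, almonds $0.2625, spinach $0.5250.
With no serving limits, use only edamame: 26 g / 7 g = 3.714 servings × $0.75 = $2.79.

$2.79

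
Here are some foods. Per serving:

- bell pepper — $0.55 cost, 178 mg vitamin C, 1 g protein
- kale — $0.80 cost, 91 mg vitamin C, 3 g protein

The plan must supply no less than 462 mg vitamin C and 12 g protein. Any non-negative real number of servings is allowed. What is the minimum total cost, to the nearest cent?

$3.39

An LP optimum is at a vertex; with two nutrient constraints at most two foods are used. Check each candidate.
bell pepper only: max(462/178, 12/1) = 12 servings → $6.60.
kale only: max(462/91, 12/3) = 5.077 servings → $4.06.
bell pepper + kale with both tight: 0.6637 servings and 3.779 servings → $3.39.
Cheapest feasible corner: $3.39.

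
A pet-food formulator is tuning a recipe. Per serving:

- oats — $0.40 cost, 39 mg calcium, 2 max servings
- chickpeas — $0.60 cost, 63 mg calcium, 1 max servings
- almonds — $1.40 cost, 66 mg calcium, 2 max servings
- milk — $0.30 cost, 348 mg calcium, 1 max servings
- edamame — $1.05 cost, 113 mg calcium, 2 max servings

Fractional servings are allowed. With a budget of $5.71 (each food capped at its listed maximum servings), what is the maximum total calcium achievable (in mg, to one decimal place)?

805.0 mg

Calcium per dollar: milk 1160, edamame 107.6, chickpeas 105, oats 97.5, almonds 47.14.
Take 1 serving of milk: spends $0.30, +348.0 mg calcium (running total 348.0 mg).
Take 2 servings of edamame: spends $2.10, +226.0 mg calcium (running total 574.0 mg).
Take 1 serving of chickpeas: spends $0.60, +63.0 mg calcium (running total 637.0 mg).
Take 2 servings of oats: spends $0.80, +78.0 mg calcium (running total 715.0 mg).
Take 1.364 servings of almonds: spends $1.91, +90.0 mg calcium (running total 805.0 mg).
Greedy by best ratio exhausts the cost allowance optimally: 805.0 mg.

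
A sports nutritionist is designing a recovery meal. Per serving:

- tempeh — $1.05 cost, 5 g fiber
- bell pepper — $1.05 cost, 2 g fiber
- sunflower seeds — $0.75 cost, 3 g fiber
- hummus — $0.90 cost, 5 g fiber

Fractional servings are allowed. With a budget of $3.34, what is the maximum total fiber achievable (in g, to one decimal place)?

18.6 g

Fiber per dollar: hummus 5.556, tempeh 4.762, sunflower seeds 4, bell pepper 1.905.
With no serving limits, spend the whole cost allowance on hummus: $3.34 / $0.90 × 5 g = 18.6 g.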